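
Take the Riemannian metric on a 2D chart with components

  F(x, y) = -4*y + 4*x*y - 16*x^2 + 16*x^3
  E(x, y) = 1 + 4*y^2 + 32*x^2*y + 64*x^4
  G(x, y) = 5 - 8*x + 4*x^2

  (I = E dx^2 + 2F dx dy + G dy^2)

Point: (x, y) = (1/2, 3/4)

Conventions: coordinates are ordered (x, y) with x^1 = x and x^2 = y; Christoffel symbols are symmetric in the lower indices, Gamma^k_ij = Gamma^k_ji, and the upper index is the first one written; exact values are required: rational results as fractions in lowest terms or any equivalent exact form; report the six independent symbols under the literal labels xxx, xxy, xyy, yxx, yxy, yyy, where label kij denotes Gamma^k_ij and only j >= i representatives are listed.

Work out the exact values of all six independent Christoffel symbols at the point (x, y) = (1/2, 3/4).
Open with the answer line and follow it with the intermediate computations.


Answer: Gamma_xxx = 112/57, Gamma_xxy = 28/57, Gamma_xyy = 0, Gamma_yxx = -32/57, Gamma_yxy = -8/57, Gamma_yyy = 0

E = 53/4, F = -7/2, G = 2 at the point
E_x = 56, E_y = 14, F_x = -1, F_y = -2, G_x = -4, G_y = 0
EG - F^2 = 57/4;  g^inv = (4/57) * [[2, 7/2], [7/2, 53/4]]
first-kind symbols [ij,l] = (1/2)(d_i g_jl + d_j g_il - d_l g_ij): [xx,x] = E_x/2 = 28, [xx,y] = F_x - E_y/2 = -8, [xy,x] = E_y/2 = 7, [xy,y] = G_x/2 = -2, [yy,x] = F_y - G_x/2 = 0, [yy,y] = G_y/2 = 0
Gamma^x_ij = (G*[ij,x] - F*[ij,y])/(EG - F^2), Gamma^y_ij = (E*[ij,y] - F*[ij,x])/(EG - F^2)


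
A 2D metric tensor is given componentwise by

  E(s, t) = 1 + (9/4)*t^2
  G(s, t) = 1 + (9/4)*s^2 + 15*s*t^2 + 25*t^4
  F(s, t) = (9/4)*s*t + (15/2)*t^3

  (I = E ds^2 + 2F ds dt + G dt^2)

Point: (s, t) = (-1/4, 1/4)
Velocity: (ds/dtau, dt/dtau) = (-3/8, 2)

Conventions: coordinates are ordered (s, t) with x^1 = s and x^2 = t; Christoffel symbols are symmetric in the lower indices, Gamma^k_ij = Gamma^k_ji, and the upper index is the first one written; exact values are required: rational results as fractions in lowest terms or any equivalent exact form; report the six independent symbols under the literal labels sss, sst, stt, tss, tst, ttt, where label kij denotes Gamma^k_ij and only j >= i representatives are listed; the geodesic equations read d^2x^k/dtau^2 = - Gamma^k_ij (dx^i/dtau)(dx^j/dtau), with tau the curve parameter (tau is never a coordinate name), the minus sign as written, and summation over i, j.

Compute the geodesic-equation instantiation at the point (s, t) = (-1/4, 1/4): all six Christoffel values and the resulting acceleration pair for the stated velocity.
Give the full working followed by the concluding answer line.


E = 73/64, F = -3/128, G = 257/256 at the point
E_s = 0, E_t = 9/8, F_s = 9/16, F_t = 27/32, G_s = -3/16, G_t = -5/16
EG - F^2 = 293/256;  g^inv = (256/293) * [[257/256, 3/128], [3/128, 73/64]]
first-kind symbols [ij,l] = (1/2)(d_i g_jl + d_j g_il - d_l g_ij): [ss,s] = E_s/2 = 0, [ss,t] = F_s - E_t/2 = 0, [st,s] = E_t/2 = 9/16, [st,t] = G_s/2 = -3/32, [tt,s] = F_t - G_s/2 = 15/16, [tt,t] = G_t/2 = -5/32
Gamma^s_ij = (G*[ij,s] - F*[ij,t])/(EG - F^2), Gamma^t_ij = (E*[ij,t] - F*[ij,s])/(EG - F^2)
Gamma_sss = 0, Gamma_sst = 144/293, Gamma_stt = 240/293, Gamma_tss = 0, Gamma_tst = -24/293, Gamma_ttt = -40/293
d^2s/dtau^2 = -(Gamma_sss*(-3/8)^2 + 2*Gamma_sst*(-3/8)*(2) + Gamma_stt*(2)^2) = -744/293
d^2t/dtau^2 = -(Gamma_tss*(-3/8)^2 + 2*Gamma_tst*(-3/8)*(2) + Gamma_ttt*(2)^2) = 124/293

Answer: Gamma_sss = 0, Gamma_sst = 144/293, Gamma_stt = 240/293, Gamma_tss = 0, Gamma_tst = -24/293, Gamma_ttt = -40/293; accelerations (d^2s/dtau^2, d^2t/dtau^2) = (-744/293, 124/293)


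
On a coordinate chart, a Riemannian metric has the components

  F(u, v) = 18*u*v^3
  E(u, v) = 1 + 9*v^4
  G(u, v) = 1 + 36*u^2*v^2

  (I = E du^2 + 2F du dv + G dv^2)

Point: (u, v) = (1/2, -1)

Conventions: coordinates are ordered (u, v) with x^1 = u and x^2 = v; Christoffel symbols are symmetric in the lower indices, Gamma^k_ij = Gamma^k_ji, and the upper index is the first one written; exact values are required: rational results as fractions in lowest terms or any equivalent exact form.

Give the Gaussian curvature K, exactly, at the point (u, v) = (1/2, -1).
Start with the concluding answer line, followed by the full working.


Answer: K = -36/361

E = 10, F = -9, G = 10, EG - F^2 = 19 at the point
E_u = 0, E_v = -36, F_u = -18, F_v = 27, G_u = 36, G_v = -18
E_vv = 108, F_uv = 54, G_uu = 72
Brioschi: K = (det M1 - det M2) / (EG - F^2)^2 with the standard first/second-derivative matrices M1, M2.
M1 = [[-E_vv/2 + F_uv - G_uu/2, E_u/2, F_u - E_v/2], [F_v - G_u/2, E, F], [G_v/2, F, G]] = [[-36, 0, 0], [9, 10, -9], [-9, -9, 10]]; det M1 = -684
M2 = [[0, E_v/2, G_u/2], [E_v/2, E, F], [G_u/2, F, G]] = [[0, -18, 18], [-18, 10, -9], [18, -9, 10]]; det M2 = -648
det M1 - det M2 = -36; K = -36 / (19)^2 = -36/361


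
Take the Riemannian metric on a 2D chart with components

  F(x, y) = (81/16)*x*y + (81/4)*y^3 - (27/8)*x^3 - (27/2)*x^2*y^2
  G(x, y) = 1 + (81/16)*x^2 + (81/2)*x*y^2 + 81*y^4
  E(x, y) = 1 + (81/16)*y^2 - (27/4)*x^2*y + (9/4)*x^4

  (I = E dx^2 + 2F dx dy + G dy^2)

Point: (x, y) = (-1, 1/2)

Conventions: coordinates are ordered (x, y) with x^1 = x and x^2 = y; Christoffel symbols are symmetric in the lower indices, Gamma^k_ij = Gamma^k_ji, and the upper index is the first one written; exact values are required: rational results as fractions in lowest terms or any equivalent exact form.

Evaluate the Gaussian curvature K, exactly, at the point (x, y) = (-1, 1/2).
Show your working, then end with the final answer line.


E = 73/64, F = 0, G = 1, EG - F^2 = 73/64 at the point
E_x = -9/4, E_y = -27/16, F_x = -27/32, F_y = -27/8, G_x = 0, G_y = 0
E_yy = 81/8, F_xy = 513/16, G_xx = 81/8
Compute both Brioschi determinants and normalise by (EG - F^2)^2.
M1 = [[-E_yy/2 + F_xy - G_xx/2, E_x/2, F_x - E_y/2], [F_y - G_x/2, E, F], [G_y/2, F, G]] = [[351/16, -9/8, 0], [-27/8, 73/64, 0], [0, 0, 1]]; det M1 = 21735/1024
M2 = [[0, E_y/2, G_x/2], [E_y/2, E, F], [G_x/2, F, G]] = [[0, -27/32, 0], [-27/32, 73/64, 0], [0, 0, 1]]; det M2 = -729/1024
det M1 - det M2 = 351/16; K = 351/16 / (73/64)^2 = 89856/5329

Answer: K = 89856/5329


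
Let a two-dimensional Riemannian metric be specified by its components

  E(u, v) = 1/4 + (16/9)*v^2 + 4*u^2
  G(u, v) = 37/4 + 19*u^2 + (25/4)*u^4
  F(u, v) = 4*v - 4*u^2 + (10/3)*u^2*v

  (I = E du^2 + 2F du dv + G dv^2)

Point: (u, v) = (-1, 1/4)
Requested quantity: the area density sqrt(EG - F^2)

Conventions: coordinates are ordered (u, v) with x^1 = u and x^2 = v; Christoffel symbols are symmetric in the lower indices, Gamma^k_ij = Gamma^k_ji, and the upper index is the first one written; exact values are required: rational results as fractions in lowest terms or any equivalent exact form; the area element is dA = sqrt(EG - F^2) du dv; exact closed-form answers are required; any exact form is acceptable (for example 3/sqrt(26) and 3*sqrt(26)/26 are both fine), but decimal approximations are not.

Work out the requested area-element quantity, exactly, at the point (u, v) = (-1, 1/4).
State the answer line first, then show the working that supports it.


Answer: sqrt(EG - F^2) = sqrt(20990)/12

E = 157/36, F = -13/6, G = 69/2; EG - F^2 = 10495/72


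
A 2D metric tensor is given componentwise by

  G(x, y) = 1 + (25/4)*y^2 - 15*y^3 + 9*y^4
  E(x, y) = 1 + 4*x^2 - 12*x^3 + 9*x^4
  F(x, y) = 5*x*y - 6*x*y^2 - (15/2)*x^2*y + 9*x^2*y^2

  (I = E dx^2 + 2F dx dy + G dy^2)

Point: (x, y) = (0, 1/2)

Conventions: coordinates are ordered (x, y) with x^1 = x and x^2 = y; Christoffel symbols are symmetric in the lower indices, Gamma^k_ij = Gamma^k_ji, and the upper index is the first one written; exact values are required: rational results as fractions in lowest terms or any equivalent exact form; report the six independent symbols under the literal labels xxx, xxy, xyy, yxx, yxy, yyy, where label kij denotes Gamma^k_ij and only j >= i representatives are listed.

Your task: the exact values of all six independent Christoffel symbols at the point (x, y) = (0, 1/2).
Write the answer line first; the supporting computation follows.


Answer: Gamma_xxx = 0, Gamma_xxy = 0, Gamma_xyy = 0, Gamma_yxx = 4/5, Gamma_yxy = 0, Gamma_yyy = -1/5

E = 1, F = 0, G = 5/4 at the point
E_x = 0, E_y = 0, F_x = 1, F_y = 0, G_x = 0, G_y = -1/2
EG - F^2 = 5/4;  g^inv = (4/5) * [[5/4, 0], [0, 1]]
first-kind symbols [ij,l] = (1/2)(d_i g_jl + d_j g_il - d_l g_ij): [xx,x] = E_x/2 = 0, [xx,y] = F_x - E_y/2 = 1, [xy,x] = E_y/2 = 0, [xy,y] = G_x/2 = 0, [yy,x] = F_y - G_x/2 = 0, [yy,y] = G_y/2 = -1/4
Gamma^x_ij = (G*[ij,x] - F*[ij,y])/(EG - F^2), Gamma^y_ij = (E*[ij,y] - F*[ij,x])/(EG - F^2)


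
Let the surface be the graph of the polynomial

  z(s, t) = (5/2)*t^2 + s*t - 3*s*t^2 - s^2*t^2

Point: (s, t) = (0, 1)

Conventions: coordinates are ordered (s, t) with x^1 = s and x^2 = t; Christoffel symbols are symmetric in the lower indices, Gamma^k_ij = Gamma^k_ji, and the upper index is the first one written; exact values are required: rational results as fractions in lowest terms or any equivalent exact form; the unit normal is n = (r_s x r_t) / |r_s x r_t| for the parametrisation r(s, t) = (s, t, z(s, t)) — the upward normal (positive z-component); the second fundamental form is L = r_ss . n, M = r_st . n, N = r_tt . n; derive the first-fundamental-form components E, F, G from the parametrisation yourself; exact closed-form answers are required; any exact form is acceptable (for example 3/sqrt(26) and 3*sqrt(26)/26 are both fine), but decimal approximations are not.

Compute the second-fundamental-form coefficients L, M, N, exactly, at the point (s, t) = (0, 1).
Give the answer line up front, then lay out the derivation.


Answer: L = -sqrt(30)/15, M = -sqrt(30)/6, N = sqrt(30)/6

z_s = -2, z_t = 5, z_ss = -2, z_st = -5, z_tt = 5
E = 5, F = -10, G = 26; answer radicand W^2 = 30
unnormalised second-form numerators: l = -2, m = -5, n = 5; L = l/sqrt(30), and similarly M = m/sqrt(W^2), N = n/sqrt(W^2)


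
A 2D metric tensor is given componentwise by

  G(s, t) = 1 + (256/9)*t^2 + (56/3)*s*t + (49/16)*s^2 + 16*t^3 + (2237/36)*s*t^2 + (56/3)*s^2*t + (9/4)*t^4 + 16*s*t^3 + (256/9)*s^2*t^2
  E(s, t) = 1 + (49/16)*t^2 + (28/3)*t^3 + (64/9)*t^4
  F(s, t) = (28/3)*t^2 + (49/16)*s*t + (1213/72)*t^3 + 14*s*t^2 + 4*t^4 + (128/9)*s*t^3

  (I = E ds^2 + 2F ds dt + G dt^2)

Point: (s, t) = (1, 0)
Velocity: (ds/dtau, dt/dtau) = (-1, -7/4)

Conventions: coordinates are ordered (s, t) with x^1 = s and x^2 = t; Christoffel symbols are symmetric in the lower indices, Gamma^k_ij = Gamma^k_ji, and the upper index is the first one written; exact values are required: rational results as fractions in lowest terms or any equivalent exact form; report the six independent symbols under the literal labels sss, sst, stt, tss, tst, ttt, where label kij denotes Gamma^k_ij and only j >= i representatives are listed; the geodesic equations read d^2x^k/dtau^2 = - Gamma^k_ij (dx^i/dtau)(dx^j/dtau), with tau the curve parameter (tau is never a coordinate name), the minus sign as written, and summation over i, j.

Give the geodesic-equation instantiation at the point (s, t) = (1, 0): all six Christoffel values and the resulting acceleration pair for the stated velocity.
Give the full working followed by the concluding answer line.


E = 1, F = 0, G = 65/16 at the point
E_s = 0, E_t = 0, F_s = 0, F_t = 49/16, G_s = 49/8, G_t = 112/3
EG - F^2 = 65/16;  g^inv = (16/65) * [[65/16, 0], [0, 1]]
first-kind symbols [ij,l] = (1/2)(d_i g_jl + d_j g_il - d_l g_ij): [ss,s] = E_s/2 = 0, [ss,t] = F_s - E_t/2 = 0, [st,s] = E_t/2 = 0, [st,t] = G_s/2 = 49/16, [tt,s] = F_t - G_s/2 = 0, [tt,t] = G_t/2 = 56/3
Gamma^s_ij = (G*[ij,s] - F*[ij,t])/(EG - F^2), Gamma^t_ij = (E*[ij,t] - F*[ij,s])/(EG - F^2)
Gamma_sss = 0, Gamma_sst = 0, Gamma_stt = 0, Gamma_tss = 0, Gamma_tst = 49/65, Gamma_ttt = 896/195
d^2s/dtau^2 = -(Gamma_sss*(-1)^2 + 2*Gamma_sst*(-1)*(-7/4) + Gamma_stt*(-7/4)^2) = 0
d^2t/dtau^2 = -(Gamma_tss*(-1)^2 + 2*Gamma_tst*(-1)*(-7/4) + Gamma_ttt*(-7/4)^2) = -6517/390

Answer: Gamma_sss = 0, Gamma_sst = 0, Gamma_stt = 0, Gamma_tss = 0, Gamma_tst = 49/65, Gamma_ttt = 896/195; accelerations (d^2s/dtau^2, d^2t/dtau^2) = (0, -6517/390)


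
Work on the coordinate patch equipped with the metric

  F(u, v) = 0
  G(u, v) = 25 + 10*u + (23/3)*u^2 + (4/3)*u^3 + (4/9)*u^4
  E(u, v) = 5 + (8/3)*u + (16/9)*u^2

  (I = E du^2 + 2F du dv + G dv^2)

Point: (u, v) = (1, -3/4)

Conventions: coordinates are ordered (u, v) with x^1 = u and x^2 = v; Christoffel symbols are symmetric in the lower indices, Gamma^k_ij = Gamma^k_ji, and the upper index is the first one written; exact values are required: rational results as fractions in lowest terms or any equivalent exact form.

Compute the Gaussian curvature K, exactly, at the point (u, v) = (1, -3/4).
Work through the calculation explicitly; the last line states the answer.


E = 85/9, F = 0, G = 400/9, EG - F^2 = 34000/81 at the point
E_u = 56/9, E_v = 0, F_u = 0, F_v = 0, G_u = 280/9, G_v = 0
E_vv = 0, F_uv = 0, G_uu = 86/3
K follows from Brioschi's formula, (det M1 - det M2)/(EG - F^2)^2.
M1 = [[-E_vv/2 + F_uv - G_uu/2, E_u/2, F_u - E_v/2], [F_v - G_u/2, E, F], [G_v/2, F, G]] = [[-43/3, 28/9, 0], [-140/9, 85/9, 0], [0, 0, 400/9]]; det M1 = -2818000/729
M2 = [[0, E_v/2, G_u/2], [E_v/2, E, F], [G_u/2, F, G]] = [[0, 0, 140/9], [0, 85/9, 0], [140/9, 0, 400/9]]; det M2 = -1666000/729
det M1 - det M2 = -128000/81; K = -128000/81 / (34000/81)^2 = -324/36125

Answer: K = -324/36125


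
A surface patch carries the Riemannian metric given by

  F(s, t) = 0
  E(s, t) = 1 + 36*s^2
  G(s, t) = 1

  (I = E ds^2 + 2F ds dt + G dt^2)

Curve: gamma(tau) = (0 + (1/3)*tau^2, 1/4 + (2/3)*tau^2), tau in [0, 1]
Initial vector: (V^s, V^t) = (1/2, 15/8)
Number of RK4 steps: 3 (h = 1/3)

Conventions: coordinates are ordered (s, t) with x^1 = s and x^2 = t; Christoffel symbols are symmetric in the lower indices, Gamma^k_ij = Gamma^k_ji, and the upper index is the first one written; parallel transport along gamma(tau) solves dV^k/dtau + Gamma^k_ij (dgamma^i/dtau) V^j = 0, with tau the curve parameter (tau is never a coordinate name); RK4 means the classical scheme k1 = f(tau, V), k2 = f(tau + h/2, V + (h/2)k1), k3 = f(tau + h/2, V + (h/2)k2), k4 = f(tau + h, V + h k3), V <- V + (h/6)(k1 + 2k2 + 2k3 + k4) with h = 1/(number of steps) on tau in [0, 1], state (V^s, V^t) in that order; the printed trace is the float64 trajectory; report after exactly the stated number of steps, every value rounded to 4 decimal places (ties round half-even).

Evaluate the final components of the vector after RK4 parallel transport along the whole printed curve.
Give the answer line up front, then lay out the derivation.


Answer: V^s = 0.2236, V^t = 1.8750

gamma'(tau) = ((2/3)*tau, (4/3)*tau); f(tau, V)^k = -Gamma^k_ij(gamma(tau)) gamma'^i(tau) V^j; h = 1/3; intermediate values shown to 6 dp
curve data and Christoffel symbols at the stage parameters:
  tau = 0.000000: gamma = (0.000000, 0.250000), gamma' = (0.000000, 0.000000); Gamma_sss = 0.000000, Gamma_sst = 0.000000, Gamma_stt = 0.000000, Gamma_tss = 0.000000, Gamma_tst = 0.000000, Gamma_ttt = 0.000000
  tau = 0.166667: gamma = (0.009259, 0.268519), gamma' = (0.111111, 0.222222); Gamma_sss = 0.332308, Gamma_sst = 0.000000, Gamma_stt = 0.000000, Gamma_tss = 0.000000, Gamma_tst = 0.000000, Gamma_ttt = 0.000000
  tau = 0.333333: gamma = (0.037037, 0.324074), gamma' = (0.222222, 0.444444); Gamma_sss = 1.270588, Gamma_sst = 0.000000, Gamma_stt = 0.000000, Gamma_tss = 0.000000, Gamma_tst = 0.000000, Gamma_ttt = 0.000000
  tau = 0.500000: gamma = (0.083333, 0.416667), gamma' = (0.333333, 0.666667); Gamma_sss = 2.400000, Gamma_sst = 0.000000, Gamma_stt = 0.000000, Gamma_tss = 0.000000, Gamma_tst = 0.000000, Gamma_ttt = 0.000000
  tau = 0.666667: gamma = (0.148148, 0.546296), gamma' = (0.444444, 0.888889); Gamma_sss = 2.979310, Gamma_sst = 0.000000, Gamma_stt = 0.000000, Gamma_tss = 0.000000, Gamma_tst = 0.000000, Gamma_ttt = 0.000000
  tau = 0.833333: gamma = (0.231481, 0.712963), gamma' = (0.555556, 1.111111); Gamma_sss = 2.845100, Gamma_sst = 0.000000, Gamma_stt = 0.000000, Gamma_tss = 0.000000, Gamma_tst = 0.000000, Gamma_ttt = 0.000000
  tau = 1.000000: gamma = (0.333333, 0.916667), gamma' = (0.666667, 1.333333); Gamma_sss = 2.400000, Gamma_sst = 0.000000, Gamma_stt = 0.000000, Gamma_tss = 0.000000, Gamma_tst = 0.000000, Gamma_ttt = 0.000000
step 0: V^s = 0.5000, V^t = 1.8750
step 1: k1 = (0.000000, 0.000000), k2 = (-0.018462, 0.000000), k3 = (-0.018348, 0.000000), k4 = (-0.139450, 0.000000); V <- V + (h/6)(k1 + 2k2 + 2k3 + k4): V^s = 0.4882, V^t = 1.8750
step 2: k1 = (-0.137834, 0.000000), k2 = (-0.372152, 0.000000), k3 = (-0.340910, 0.000000), k4 = (-0.495924, 0.000000); V <- V + (h/6)(k1 + 2k2 + 2k3 + k4): V^s = 0.3737, V^t = 1.8750
step 3: k1 = (-0.494863, 0.000000), k2 = (-0.460349, 0.000000), k3 = (-0.469442, 0.000000), k4 = (-0.347591, 0.000000); V <- V + (h/6)(k1 + 2k2 + 2k3 + k4): V^s = 0.2236, V^t = 1.8750


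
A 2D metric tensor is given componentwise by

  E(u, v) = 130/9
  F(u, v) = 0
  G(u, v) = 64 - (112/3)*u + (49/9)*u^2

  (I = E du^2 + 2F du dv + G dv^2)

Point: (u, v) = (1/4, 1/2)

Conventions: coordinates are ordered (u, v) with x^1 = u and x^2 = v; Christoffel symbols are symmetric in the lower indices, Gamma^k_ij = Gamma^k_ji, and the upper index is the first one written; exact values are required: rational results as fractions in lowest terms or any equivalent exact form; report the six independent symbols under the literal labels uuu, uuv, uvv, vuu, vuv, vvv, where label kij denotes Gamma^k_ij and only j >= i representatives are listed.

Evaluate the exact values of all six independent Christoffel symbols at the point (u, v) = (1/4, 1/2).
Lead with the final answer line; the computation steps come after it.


Answer: Gamma_uuu = 0, Gamma_uuv = 0, Gamma_uvv = 623/520, Gamma_vuu = 0, Gamma_vuv = -28/89, Gamma_vvv = 0

E = 130/9, F = 0, G = 7921/144 at the point
E_u = 0, E_v = 0, F_u = 0, F_v = 0, G_u = -623/18, G_v = 0
EG - F^2 = 514865/648;  g^inv = (648/514865) * [[7921/144, 0], [0, 130/9]]
first-kind symbols [ij,l] = (1/2)(d_i g_jl + d_j g_il - d_l g_ij): [uu,u] = E_u/2 = 0, [uu,v] = F_u - E_v/2 = 0, [uv,u] = E_v/2 = 0, [uv,v] = G_u/2 = -623/36, [vv,u] = F_v - G_u/2 = 623/36, [vv,v] = G_v/2 = 0
Gamma^u_ij = (G*[ij,u] - F*[ij,v])/(EG - F^2), Gamma^v_ij = (E*[ij,v] - F*[ij,u])/(EG - F^2)


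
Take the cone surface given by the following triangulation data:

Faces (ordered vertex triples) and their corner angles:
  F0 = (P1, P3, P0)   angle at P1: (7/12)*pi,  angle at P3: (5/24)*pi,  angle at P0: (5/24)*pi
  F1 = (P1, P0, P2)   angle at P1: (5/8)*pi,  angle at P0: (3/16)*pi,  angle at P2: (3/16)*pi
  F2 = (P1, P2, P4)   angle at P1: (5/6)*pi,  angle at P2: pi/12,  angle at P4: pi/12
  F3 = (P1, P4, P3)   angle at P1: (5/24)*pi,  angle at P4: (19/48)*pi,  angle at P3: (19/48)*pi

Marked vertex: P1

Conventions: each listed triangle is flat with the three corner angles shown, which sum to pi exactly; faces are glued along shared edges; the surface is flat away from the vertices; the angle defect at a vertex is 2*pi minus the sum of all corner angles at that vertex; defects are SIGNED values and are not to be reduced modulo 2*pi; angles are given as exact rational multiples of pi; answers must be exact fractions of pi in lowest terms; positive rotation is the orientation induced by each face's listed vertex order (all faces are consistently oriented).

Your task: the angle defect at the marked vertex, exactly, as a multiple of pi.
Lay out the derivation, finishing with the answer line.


Sum of corner angles at P1: (9/4)*pi
defect = 2*pi - (9/4)*pi

Answer: defect(P1) = -pi/4


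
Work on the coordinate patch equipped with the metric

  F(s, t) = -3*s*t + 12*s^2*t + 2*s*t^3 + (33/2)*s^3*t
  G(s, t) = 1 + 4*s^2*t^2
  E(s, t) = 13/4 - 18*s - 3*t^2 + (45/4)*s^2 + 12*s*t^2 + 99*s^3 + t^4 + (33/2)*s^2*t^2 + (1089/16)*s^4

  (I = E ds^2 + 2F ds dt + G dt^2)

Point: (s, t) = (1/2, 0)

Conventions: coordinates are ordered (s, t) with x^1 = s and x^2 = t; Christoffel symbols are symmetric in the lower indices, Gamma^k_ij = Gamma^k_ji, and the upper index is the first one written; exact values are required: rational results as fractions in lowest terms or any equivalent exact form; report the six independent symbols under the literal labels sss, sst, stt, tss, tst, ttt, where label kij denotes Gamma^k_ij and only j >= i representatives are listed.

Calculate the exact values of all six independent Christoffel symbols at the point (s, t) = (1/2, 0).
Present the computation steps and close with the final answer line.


E = 3505/256, F = 0, G = 1 at the point
E_s = 3249/32, E_t = 0, F_s = 0, F_t = 57/16, G_s = 0, G_t = 0
EG - F^2 = 3505/256;  g^inv = (256/3505) * [[1, 0], [0, 3505/256]]
first-kind symbols [ij,l] = (1/2)(d_i g_jl + d_j g_il - d_l g_ij): [ss,s] = E_s/2 = 3249/64, [ss,t] = F_s - E_t/2 = 0, [st,s] = E_t/2 = 0, [st,t] = G_s/2 = 0, [tt,s] = F_t - G_s/2 = 57/16, [tt,t] = G_t/2 = 0
Gamma^s_ij = (G*[ij,s] - F*[ij,t])/(EG - F^2), Gamma^t_ij = (E*[ij,t] - F*[ij,s])/(EG - F^2)

Answer: Gamma_sss = 12996/3505, Gamma_sst = 0, Gamma_stt = 912/3505, Gamma_tss = 0, Gamma_tst = 0, Gamma_ttt = 0


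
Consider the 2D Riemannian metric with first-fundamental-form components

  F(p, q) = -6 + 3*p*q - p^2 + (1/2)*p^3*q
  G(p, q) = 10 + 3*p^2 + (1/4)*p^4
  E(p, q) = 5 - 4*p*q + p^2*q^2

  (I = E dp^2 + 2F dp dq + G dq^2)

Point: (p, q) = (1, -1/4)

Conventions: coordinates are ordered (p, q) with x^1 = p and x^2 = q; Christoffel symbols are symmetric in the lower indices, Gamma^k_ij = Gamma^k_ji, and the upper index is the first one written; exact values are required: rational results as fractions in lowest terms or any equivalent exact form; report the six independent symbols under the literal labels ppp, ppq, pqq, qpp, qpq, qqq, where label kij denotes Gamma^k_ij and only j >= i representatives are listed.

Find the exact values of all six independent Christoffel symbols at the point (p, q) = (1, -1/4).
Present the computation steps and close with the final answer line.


E = 97/16, F = -63/8, G = 53/4 at the point
E_p = 9/8, E_q = -9/2, F_p = -25/8, F_q = 7/2, G_p = 7, G_q = 0
EG - F^2 = 293/16;  g^inv = (16/293) * [[53/4, 63/8], [63/8, 97/16]]
first-kind symbols [ij,l] = (1/2)(d_i g_jl + d_j g_il - d_l g_ij): [pp,p] = E_p/2 = 9/16, [pp,q] = F_p - E_q/2 = -7/8, [pq,p] = E_q/2 = -9/4, [pq,q] = G_p/2 = 7/2, [qq,p] = F_q - G_p/2 = 0, [qq,q] = G_q/2 = 0
Gamma^p_ij = (G*[ij,p] - F*[ij,q])/(EG - F^2), Gamma^q_ij = (E*[ij,q] - F*[ij,p])/(EG - F^2)

Answer: Gamma_ppp = 9/293, Gamma_ppq = -36/293, Gamma_pqq = 0, Gamma_qpp = -14/293, Gamma_qpq = 56/293, Gamma_qqq = 0


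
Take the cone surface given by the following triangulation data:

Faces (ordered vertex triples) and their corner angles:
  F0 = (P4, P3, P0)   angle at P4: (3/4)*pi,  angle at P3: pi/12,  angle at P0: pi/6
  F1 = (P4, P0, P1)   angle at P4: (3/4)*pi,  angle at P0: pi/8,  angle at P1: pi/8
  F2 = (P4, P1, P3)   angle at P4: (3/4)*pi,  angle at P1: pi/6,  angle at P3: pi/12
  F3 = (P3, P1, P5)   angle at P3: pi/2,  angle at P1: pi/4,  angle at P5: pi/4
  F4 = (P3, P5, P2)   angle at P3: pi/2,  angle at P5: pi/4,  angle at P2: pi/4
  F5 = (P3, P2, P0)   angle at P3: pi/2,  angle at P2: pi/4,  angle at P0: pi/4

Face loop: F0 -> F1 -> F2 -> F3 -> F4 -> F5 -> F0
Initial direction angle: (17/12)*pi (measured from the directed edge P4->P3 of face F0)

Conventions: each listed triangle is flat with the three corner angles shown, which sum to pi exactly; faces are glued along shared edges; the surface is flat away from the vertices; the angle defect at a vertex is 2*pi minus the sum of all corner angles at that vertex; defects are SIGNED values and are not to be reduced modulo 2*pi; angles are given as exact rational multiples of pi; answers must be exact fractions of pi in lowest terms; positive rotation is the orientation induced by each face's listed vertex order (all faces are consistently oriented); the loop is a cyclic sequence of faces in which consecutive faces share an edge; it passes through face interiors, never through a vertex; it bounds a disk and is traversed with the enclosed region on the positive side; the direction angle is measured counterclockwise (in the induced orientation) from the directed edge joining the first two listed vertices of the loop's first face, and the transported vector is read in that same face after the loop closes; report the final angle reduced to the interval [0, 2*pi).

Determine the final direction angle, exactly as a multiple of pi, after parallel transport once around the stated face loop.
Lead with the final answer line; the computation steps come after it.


Answer: final direction angle = (3/2)*pi

enclosed vertex P3: corner angles sum to (5/3)*pi, defect = 2*pi - (5/3)*pi = pi/3
enclosed vertex P4: corner angles sum to (9/4)*pi, defect = 2*pi - (9/4)*pi = -pi/4
transport around the loop rotates by the sum of enclosed defects; add to the initial angle mod 2*pi
final angle = (17/12)*pi + pi/12 = (3/2)*pi (mod 2*pi)


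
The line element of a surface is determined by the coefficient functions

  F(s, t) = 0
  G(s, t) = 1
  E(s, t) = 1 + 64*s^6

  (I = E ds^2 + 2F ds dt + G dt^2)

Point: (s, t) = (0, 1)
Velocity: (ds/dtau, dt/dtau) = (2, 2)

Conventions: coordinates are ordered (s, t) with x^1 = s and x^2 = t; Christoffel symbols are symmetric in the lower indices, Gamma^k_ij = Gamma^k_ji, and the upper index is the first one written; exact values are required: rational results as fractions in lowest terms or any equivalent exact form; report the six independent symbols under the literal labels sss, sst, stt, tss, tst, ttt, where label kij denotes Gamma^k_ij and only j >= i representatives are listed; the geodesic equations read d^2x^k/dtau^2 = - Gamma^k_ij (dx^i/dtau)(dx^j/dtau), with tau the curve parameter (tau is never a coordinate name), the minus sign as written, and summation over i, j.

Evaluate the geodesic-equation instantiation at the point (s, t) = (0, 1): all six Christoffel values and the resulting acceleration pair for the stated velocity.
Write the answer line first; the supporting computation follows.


Answer: Gamma_sss = 0, Gamma_sst = 0, Gamma_stt = 0, Gamma_tss = 0, Gamma_tst = 0, Gamma_ttt = 0; accelerations (d^2s/dtau^2, d^2t/dtau^2) = (0, 0)

E = 1, F = 0, G = 1 at the point
E_s = 0, E_t = 0, F_s = 0, F_t = 0, G_s = 0, G_t = 0
EG - F^2 = 1;  g^inv = (1) * [[1, 0], [0, 1]]
first-kind symbols [ij,l] = (1/2)(d_i g_jl + d_j g_il - d_l g_ij): [ss,s] = E_s/2 = 0, [ss,t] = F_s - E_t/2 = 0, [st,s] = E_t/2 = 0, [st,t] = G_s/2 = 0, [tt,s] = F_t - G_s/2 = 0, [tt,t] = G_t/2 = 0
Gamma^s_ij = (G*[ij,s] - F*[ij,t])/(EG - F^2), Gamma^t_ij = (E*[ij,t] - F*[ij,s])/(EG - F^2)
Gamma_sss = 0, Gamma_sst = 0, Gamma_stt = 0, Gamma_tss = 0, Gamma_tst = 0, Gamma_ttt = 0
d^2s/dtau^2 = -(Gamma_sss*(2)^2 + 2*Gamma_sst*(2)*(2) + Gamma_stt*(2)^2) = 0
d^2t/dtau^2 = -(Gamma_tss*(2)^2 + 2*Gamma_tst*(2)*(2) + Gamma_ttt*(2)^2) = 0


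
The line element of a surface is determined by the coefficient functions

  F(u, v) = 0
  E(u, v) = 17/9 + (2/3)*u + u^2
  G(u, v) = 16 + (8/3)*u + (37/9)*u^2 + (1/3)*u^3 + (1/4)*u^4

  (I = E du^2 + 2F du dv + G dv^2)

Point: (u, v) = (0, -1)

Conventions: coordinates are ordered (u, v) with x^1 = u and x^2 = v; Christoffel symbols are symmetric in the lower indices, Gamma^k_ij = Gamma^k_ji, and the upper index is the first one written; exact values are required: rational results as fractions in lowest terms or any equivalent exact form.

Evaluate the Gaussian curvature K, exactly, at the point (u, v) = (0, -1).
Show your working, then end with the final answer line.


E = 17/9, F = 0, G = 16, EG - F^2 = 272/9 at the point
E_u = 2/3, E_v = 0, F_u = 0, F_v = 0, G_u = 8/3, G_v = 0
E_vv = 0, F_uv = 0, G_uu = 74/9
The intrinsic route: Brioschi's K = (det M1 - det M2)/(EG - F^2)^2.
M1 = [[-E_vv/2 + F_uv - G_uu/2, E_u/2, F_u - E_v/2], [F_v - G_u/2, E, F], [G_v/2, F, G]] = [[-37/9, 1/3, 0], [-4/3, 17/9, 0], [0, 0, 16]]; det M1 = -9488/81
M2 = [[0, E_v/2, G_u/2], [E_v/2, E, F], [G_u/2, F, G]] = [[0, 0, 4/3], [0, 17/9, 0], [4/3, 0, 16]]; det M2 = -272/81
det M1 - det M2 = -1024/9; K = -1024/9 / (272/9)^2 = -36/289

Answer: K = -36/289


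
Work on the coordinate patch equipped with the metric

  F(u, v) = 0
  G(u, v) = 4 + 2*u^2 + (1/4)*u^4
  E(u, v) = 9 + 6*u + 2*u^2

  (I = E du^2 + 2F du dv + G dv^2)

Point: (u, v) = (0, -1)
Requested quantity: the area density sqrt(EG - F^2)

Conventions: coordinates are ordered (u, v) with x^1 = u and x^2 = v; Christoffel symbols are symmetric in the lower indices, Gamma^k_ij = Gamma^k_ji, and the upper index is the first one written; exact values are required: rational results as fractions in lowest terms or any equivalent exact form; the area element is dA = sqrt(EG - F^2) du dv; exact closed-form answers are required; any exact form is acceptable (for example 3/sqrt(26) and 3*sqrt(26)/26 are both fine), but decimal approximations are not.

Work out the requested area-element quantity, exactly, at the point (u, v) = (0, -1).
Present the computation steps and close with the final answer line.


E = 9, F = 0, G = 4; EG - F^2 = 36

Answer: sqrt(EG - F^2) = 6


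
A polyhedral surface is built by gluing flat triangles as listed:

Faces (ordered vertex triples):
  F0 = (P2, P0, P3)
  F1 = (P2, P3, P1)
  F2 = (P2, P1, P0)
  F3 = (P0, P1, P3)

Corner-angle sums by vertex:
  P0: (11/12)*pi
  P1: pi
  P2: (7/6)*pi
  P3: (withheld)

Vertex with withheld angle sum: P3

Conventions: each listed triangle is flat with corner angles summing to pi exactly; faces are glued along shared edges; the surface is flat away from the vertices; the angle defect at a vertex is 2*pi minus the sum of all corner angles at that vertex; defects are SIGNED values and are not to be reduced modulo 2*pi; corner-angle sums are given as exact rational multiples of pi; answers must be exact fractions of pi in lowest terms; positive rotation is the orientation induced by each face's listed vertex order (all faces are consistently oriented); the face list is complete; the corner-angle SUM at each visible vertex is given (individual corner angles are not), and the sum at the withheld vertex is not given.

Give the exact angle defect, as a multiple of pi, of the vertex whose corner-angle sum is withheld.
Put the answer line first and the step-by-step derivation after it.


Answer: defect(P3) = (13/12)*pi

V = 4, E = 6, F = 4; chi = V - E + F = 2
Gauss-Bonnet: total defect = 2*pi*chi = 4*pi; visible defects sum to (35/12)*pi


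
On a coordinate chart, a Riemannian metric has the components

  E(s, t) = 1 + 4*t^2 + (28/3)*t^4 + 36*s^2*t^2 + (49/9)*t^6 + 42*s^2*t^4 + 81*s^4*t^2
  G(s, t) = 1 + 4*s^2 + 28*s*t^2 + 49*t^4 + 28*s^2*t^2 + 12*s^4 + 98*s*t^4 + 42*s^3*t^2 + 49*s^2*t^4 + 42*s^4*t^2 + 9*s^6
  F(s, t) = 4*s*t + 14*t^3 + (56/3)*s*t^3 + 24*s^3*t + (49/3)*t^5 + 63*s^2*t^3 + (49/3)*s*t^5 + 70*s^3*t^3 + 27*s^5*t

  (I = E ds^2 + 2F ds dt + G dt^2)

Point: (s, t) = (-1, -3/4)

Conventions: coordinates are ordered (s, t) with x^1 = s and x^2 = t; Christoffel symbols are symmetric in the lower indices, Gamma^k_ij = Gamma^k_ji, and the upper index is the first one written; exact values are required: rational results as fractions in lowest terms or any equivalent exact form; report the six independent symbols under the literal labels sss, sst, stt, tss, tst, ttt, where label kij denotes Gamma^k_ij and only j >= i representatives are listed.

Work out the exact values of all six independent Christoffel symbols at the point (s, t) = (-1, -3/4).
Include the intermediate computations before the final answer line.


E = 353377/4096, F = 2955/64, G = 26 at the point
E_s = -15957/64, E_t = -141249/512, F_s = -210369/1024, F_t = -1195/16, G_s = -1195/8, G_t = 0
EG - F^2 = 455777/4096;  g^inv = (4096/455777) * [[26, -2955/64], [-2955/64, 353377/4096]]
first-kind symbols [ij,l] = (1/2)(d_i g_jl + d_j g_il - d_l g_ij): [ss,s] = E_s/2 = -15957/128, [ss,t] = F_s - E_t/2 = -135/2, [st,s] = E_t/2 = -141249/1024, [st,t] = G_s/2 = -1195/16, [tt,s] = F_t - G_s/2 = 0, [tt,t] = G_t/2 = 0
Gamma^s_ij = (G*[ij,s] - F*[ij,t])/(EG - F^2), Gamma^t_ij = (E*[ij,t] - F*[ij,s])/(EG - F^2)

Answer: Gamma_sss = -510624/455777, Gamma_sst = -564996/455777, Gamma_stt = 0, Gamma_tss = -276480/455777, Gamma_tst = -305920/455777, Gamma_ttt = 0


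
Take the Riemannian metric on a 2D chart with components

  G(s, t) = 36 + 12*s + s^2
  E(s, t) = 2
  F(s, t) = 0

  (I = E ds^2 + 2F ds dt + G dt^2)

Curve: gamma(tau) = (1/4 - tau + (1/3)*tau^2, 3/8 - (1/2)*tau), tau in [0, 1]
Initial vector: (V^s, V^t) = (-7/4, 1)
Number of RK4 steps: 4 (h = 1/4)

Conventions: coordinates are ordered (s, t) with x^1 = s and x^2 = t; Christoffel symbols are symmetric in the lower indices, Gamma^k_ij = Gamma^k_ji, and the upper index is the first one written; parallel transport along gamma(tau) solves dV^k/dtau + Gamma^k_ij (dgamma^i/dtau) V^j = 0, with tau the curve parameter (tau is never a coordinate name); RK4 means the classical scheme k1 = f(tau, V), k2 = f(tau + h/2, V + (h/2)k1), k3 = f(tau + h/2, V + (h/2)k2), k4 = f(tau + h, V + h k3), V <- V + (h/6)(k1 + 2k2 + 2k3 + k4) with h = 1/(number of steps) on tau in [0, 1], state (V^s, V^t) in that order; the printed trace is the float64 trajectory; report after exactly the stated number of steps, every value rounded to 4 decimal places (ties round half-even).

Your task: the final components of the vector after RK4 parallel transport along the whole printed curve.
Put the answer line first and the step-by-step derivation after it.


Answer: V^s = -3.1719, V^t = 0.8967

gamma'(tau) = (-1 + (2/3)*tau, -1/2); f(tau, V)^k = -Gamma^k_ij(gamma(tau)) gamma'^i(tau) V^j; h = 1/4; intermediate values shown to 6 dp
curve data and Christoffel symbols at the stage parameters:
  tau = 0.000000: gamma = (0.250000, 0.375000), gamma' = (-1.000000, -0.500000); Gamma_sss = 0.000000, Gamma_sst = 0.000000, Gamma_stt = -3.125000, Gamma_tss = 0.000000, Gamma_tst = 0.160000, Gamma_ttt = 0.000000
  tau = 0.125000: gamma = (0.130208, 0.312500), gamma' = (-0.916667, -0.500000); Gamma_sss = 0.000000, Gamma_sst = 0.000000, Gamma_stt = -3.065104, Gamma_tss = 0.000000, Gamma_tst = 0.163127, Gamma_ttt = 0.000000
  tau = 0.250000: gamma = (0.020833, 0.250000), gamma' = (-0.833333, -0.500000); Gamma_sss = 0.000000, Gamma_sst = 0.000000, Gamma_stt = -3.010417, Gamma_tss = 0.000000, Gamma_tst = 0.166090, Gamma_ttt = 0.000000
  tau = 0.375000: gamma = (-0.078125, 0.187500), gamma' = (-0.750000, -0.500000); Gamma_sss = 0.000000, Gamma_sst = 0.000000, Gamma_stt = -2.960938, Gamma_tss = 0.000000, Gamma_tst = 0.168865, Gamma_ttt = 0.000000
  tau = 0.500000: gamma = (-0.166667, 0.125000), gamma' = (-0.666667, -0.500000); Gamma_sss = 0.000000, Gamma_sst = 0.000000, Gamma_stt = -2.916667, Gamma_tss = 0.000000, Gamma_tst = 0.171429, Gamma_ttt = 0.000000
  tau = 0.625000: gamma = (-0.244792, 0.062500), gamma' = (-0.583333, -0.500000); Gamma_sss = 0.000000, Gamma_sst = 0.000000, Gamma_stt = -2.877604, Gamma_tss = 0.000000, Gamma_tst = 0.173756, Gamma_ttt = 0.000000
  tau = 0.750000: gamma = (-0.312500, 0.000000), gamma' = (-0.500000, -0.500000); Gamma_sss = 0.000000, Gamma_sst = 0.000000, Gamma_stt = -2.843750, Gamma_tss = 0.000000, Gamma_tst = 0.175824, Gamma_ttt = 0.000000
  tau = 0.875000: gamma = (-0.369792, -0.062500), gamma' = (-0.416667, -0.500000); Gamma_sss = 0.000000, Gamma_sst = 0.000000, Gamma_stt = -2.815104, Gamma_tss = 0.000000, Gamma_tst = 0.177613, Gamma_ttt = 0.000000
  tau = 1.000000: gamma = (-0.416667, -0.125000), gamma' = (-0.333333, -0.500000); Gamma_sss = 0.000000, Gamma_sst = 0.000000, Gamma_stt = -2.791667, Gamma_tss = 0.000000, Gamma_tst = 0.179104, Gamma_ttt = 0.000000
step 0: V^s = -1.7500, V^t = 1.0000
step 1: k1 = (-1.562500, 0.020000), k2 = (-1.536383, -0.008760), k3 = (-1.530874, -0.009031), k4 = (-1.501810, -0.039016); V <- V + (h/6)(k1 + 2k2 + 2k3 + k4): V^s = -2.1333, V^t = 0.9977
step 2: k1 = (-1.501784, -0.039065), k2 = (-1.469872, -0.070226), k3 = (-1.464105, -0.070383), k4 = (-1.429355, -0.102212); V <- V + (h/6)(k1 + 2k2 + 2k3 + k4): V^s = -2.4999, V^t = 0.9801
step 3: k1 = (-1.429343, -0.102264), k2 = (-1.391808, -0.134662), k3 = (-1.385981, -0.134665), k4 = (-1.345740, -0.167029); V <- V + (h/6)(k1 + 2k2 + 2k3 + k4): V^s = -2.8470, V^t = 0.9465
step 4: k1 = (-1.345743, -0.167083), k2 = (-1.302790, -0.199276), k3 = (-1.297126, -0.199097), k4 = (-1.251619, -0.230464); V <- V + (h/6)(k1 + 2k2 + 2k3 + k4): V^s = -3.1719, V^t = 0.8967


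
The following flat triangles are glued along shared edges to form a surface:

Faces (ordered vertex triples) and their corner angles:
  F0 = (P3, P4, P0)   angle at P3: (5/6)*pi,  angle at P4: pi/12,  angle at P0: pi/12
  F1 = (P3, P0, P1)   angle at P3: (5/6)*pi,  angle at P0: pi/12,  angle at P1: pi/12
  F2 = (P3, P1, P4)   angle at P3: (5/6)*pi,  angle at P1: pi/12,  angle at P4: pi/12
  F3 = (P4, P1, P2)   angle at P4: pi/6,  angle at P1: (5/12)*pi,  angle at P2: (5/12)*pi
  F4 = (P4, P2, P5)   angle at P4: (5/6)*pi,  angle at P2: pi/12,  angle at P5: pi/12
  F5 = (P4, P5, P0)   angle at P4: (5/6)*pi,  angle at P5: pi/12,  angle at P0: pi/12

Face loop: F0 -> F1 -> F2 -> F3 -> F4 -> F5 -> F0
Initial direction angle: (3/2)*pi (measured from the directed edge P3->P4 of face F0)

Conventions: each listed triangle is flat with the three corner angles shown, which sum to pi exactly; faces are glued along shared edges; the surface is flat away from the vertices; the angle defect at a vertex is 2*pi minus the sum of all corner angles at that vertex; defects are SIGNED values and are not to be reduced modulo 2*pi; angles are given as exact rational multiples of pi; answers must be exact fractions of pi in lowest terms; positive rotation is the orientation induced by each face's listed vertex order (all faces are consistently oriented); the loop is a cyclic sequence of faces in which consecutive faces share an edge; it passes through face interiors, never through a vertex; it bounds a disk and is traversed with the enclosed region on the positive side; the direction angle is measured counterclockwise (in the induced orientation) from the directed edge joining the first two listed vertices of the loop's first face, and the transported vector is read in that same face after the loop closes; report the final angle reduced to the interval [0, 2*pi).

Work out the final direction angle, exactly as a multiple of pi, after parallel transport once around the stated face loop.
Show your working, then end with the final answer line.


enclosed vertex P3: corner angles sum to (5/2)*pi, defect = 2*pi - (5/2)*pi = -pi/2
enclosed vertex P4: corner angles sum to 2*pi, defect = 2*pi - 2*pi = 0
transport around the loop rotates by the sum of enclosed defects; add to the initial angle mod 2*pi
final angle = (3/2)*pi - pi/2 = pi (mod 2*pi)

Answer: final direction angle = pi


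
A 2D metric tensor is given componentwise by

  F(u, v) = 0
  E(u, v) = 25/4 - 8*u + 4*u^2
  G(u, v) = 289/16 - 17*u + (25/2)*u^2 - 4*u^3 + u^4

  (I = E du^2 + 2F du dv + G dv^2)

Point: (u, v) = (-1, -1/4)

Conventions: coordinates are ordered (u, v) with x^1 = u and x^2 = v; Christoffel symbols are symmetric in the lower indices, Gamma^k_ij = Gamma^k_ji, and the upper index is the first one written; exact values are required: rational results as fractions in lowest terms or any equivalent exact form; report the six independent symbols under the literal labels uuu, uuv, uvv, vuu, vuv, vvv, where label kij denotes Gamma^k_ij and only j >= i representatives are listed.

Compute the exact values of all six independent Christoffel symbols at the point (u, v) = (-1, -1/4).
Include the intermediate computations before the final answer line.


E = 73/4, F = 0, G = 841/16 at the point
E_u = -16, E_v = 0, F_u = 0, F_v = 0, G_u = -58, G_v = 0
EG - F^2 = 61393/64;  g^inv = (64/61393) * [[841/16, 0], [0, 73/4]]
first-kind symbols [ij,l] = (1/2)(d_i g_jl + d_j g_il - d_l g_ij): [uu,u] = E_u/2 = -8, [uu,v] = F_u - E_v/2 = 0, [uv,u] = E_v/2 = 0, [uv,v] = G_u/2 = -29, [vv,u] = F_v - G_u/2 = 29, [vv,v] = G_v/2 = 0
Gamma^u_ij = (G*[ij,u] - F*[ij,v])/(EG - F^2), Gamma^v_ij = (E*[ij,v] - F*[ij,u])/(EG - F^2)

Answer: Gamma_uuu = -32/73, Gamma_uuv = 0, Gamma_uvv = 116/73, Gamma_vuu = 0, Gamma_vuv = -16/29, Gamma_vvv = 0


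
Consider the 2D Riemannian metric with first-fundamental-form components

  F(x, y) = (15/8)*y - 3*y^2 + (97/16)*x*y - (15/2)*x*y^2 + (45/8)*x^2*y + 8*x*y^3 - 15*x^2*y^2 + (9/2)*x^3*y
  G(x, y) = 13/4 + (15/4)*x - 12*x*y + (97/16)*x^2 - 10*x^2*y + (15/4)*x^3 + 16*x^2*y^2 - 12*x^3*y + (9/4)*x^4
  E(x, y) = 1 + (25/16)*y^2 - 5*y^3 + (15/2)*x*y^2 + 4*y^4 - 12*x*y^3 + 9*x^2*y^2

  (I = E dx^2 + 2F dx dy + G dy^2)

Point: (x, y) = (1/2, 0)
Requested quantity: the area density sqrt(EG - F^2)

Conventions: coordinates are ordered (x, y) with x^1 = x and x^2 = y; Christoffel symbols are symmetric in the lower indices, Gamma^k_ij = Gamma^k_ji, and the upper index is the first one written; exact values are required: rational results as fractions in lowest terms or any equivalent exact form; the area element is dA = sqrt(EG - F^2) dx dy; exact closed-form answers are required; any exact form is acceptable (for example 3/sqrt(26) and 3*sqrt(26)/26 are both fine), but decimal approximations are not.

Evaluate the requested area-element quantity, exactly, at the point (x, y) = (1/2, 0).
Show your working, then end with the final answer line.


E = 1, F = 0, G = 29/4; EG - F^2 = 29/4

Answer: sqrt(EG - F^2) = sqrt(29)/2
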